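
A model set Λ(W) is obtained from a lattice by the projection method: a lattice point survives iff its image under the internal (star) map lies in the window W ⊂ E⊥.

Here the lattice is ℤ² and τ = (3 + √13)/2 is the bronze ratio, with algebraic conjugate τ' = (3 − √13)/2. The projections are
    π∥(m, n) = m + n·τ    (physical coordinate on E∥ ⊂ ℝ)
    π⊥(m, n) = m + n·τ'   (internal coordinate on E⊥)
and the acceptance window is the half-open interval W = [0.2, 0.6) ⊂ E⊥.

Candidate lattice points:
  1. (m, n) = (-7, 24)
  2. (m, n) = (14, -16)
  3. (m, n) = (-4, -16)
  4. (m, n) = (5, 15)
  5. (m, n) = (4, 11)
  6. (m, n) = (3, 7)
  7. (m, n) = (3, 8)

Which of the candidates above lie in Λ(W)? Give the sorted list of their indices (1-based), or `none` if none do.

4, 7

Numerically τ ≈ 3.3028 and τ' = −1/τ ≈ -0.3028.
candidate 1: (m,n)=(-7,24) → π∥ = -7+24·τ ≈ 72.2666, π⊥ = -7+24·τ' ≈ -14.2666 ∉ [0.2, 0.6) ⇒ out
candidate 2: (m,n)=(14,-16) → π∥ = 14-16·τ ≈ -38.8444, π⊥ = 14-16·τ' ≈ 18.8444 ∉ [0.2, 0.6) ⇒ out
candidate 3: (m,n)=(-4,-16) → π∥ = -4-16·τ ≈ -56.8444, π⊥ = -4-16·τ' ≈ 0.8444 ∉ [0.2, 0.6) ⇒ out
candidate 4: (m,n)=(5,15) → π∥ = 5+15·τ ≈ 54.5416, π⊥ = 5+15·τ' ≈ 0.4584 ∈ [0.2, 0.6) ⇒ IN Λ
candidate 5: (m,n)=(4,11) → π∥ = 4+11·τ ≈ 40.3305, π⊥ = 4+11·τ' ≈ 0.6695 ∉ [0.2, 0.6) ⇒ out
candidate 6: (m,n)=(3,7) → π∥ = 3+7·τ ≈ 26.1194, π⊥ = 3+7·τ' ≈ 0.8806 ∉ [0.2, 0.6) ⇒ out
candidate 7: (m,n)=(3,8) → π∥ = 3+8·τ ≈ 29.4222, π⊥ = 3+8·τ' ≈ 0.5778 ∈ [0.2, 0.6) ⇒ IN Λ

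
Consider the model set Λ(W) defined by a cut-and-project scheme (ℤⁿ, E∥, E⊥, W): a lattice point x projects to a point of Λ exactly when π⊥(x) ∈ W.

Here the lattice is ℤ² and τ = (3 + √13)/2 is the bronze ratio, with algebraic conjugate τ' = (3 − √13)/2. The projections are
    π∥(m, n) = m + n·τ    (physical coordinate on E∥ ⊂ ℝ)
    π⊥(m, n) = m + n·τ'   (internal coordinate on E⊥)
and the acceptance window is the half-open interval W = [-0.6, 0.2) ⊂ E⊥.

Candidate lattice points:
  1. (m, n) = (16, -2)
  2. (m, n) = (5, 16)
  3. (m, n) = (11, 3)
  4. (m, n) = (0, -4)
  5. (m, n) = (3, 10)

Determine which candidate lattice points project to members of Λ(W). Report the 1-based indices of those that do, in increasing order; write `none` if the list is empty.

2, 5

Compute τ' = (3−√13)/2 = -0.3028, so π⊥(m,n) = m -0.3028·n.
[1] lift (16,-2): star map gives 16.6056; window check -0.6 ≤ 16.6056 < 0.2 is false → out
[2] lift (5,16): star map gives 0.1556; window check -0.6 ≤ 0.1556 < 0.2 is true → IN Λ
[3] lift (11,3): star map gives 10.0917; window check -0.6 ≤ 10.0917 < 0.2 is false → out
[4] lift (0,-4): star map gives 1.2111; window check -0.6 ≤ 1.2111 < 0.2 is false → out
[5] lift (3,10): star map gives -0.0278; window check -0.6 ≤ -0.0278 < 0.2 is true → IN Λ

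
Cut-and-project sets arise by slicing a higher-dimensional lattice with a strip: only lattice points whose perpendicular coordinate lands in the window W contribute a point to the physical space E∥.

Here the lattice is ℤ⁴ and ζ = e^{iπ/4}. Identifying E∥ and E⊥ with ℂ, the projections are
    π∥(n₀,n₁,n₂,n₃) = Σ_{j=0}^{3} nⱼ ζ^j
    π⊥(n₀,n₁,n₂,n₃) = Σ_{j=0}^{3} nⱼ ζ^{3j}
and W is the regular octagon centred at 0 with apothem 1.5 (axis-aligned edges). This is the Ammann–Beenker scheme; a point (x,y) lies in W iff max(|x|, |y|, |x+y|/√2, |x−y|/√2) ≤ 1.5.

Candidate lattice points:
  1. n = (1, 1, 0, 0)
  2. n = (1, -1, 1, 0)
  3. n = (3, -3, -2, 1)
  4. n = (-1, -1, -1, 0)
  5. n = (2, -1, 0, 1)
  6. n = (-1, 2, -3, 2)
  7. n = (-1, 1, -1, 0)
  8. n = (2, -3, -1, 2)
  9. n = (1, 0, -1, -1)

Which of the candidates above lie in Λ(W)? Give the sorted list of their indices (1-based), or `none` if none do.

1, 4, 9

Internal map: ζ^{3j} for j=0..3 gives (1,0), (−√2/2,√2/2), (0,−1), (√2/2,√2/2).
#1 (1, 1, 0, 0): internal (0.2929, 0.7071); octagon support 0.7071 vs apothem 1.5 → ∈ W
#2 (1, -1, 1, 0): internal (1.7071, -1.7071); octagon support 2.4142 vs apothem 1.5 → ∉ W
#3 (3, -3, -2, 1): internal (5.8284, 0.5858); octagon support 5.8284 vs apothem 1.5 → ∉ W
#4 (-1, -1, -1, 0): internal (-0.2929, 0.2929); octagon support 0.4142 vs apothem 1.5 → ∈ W
#5 (2, -1, 0, 1): internal (3.4142, 0.0000); octagon support 3.4142 vs apothem 1.5 → ∉ W
#6 (-1, 2, -3, 2): internal (-1.0000, 5.8284); octagon support 5.8284 vs apothem 1.5 → ∉ W
#7 (-1, 1, -1, 0): internal (-1.7071, 1.7071); octagon support 2.4142 vs apothem 1.5 → ∉ W
#8 (2, -3, -1, 2): internal (5.5355, 0.2929); octagon support 5.5355 vs apothem 1.5 → ∉ W
#9 (1, 0, -1, -1): internal (0.2929, 0.2929); octagon support 0.4142 vs apothem 1.5 → ∈ W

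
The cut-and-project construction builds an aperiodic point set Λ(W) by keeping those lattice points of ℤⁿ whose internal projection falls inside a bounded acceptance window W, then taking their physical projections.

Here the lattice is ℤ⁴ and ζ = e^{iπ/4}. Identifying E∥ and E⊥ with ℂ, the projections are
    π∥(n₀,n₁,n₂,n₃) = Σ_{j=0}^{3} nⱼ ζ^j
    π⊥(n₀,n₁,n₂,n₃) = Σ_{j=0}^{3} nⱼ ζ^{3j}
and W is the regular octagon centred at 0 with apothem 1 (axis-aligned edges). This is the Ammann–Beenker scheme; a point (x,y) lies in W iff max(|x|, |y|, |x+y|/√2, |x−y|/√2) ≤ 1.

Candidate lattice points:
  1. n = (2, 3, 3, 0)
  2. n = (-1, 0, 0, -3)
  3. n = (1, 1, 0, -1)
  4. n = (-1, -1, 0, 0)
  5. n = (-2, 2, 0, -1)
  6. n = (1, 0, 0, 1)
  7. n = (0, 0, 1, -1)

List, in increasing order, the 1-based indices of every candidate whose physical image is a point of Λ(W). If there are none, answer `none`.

Internal map: ζ^{3j} for j=0..3 gives (1,0), (−√2/2,√2/2), (0,−1), (√2/2,√2/2).
candidate 1: n = (2, 3, 3, 0) → π⊥ ≈ (-0.1213, -0.8787); max(|x|,|y|,|x±y|/√2) = 0.8787 ≤ 1 ⇒ ∈ W
candidate 2: n = (-1, 0, 0, -3) → π⊥ ≈ (-3.1213, -2.1213); max(|x|,|y|,|x±y|/√2) = 3.7071 > 1 ⇒ ∉ W
candidate 3: n = (1, 1, 0, -1) → π⊥ ≈ (-0.4142, +0.0000); max(|x|,|y|,|x±y|/√2) = 0.4142 ≤ 1 ⇒ ∈ W
candidate 4: n = (-1, -1, 0, 0) → π⊥ ≈ (-0.2929, -0.7071); max(|x|,|y|,|x±y|/√2) = 0.7071 ≤ 1 ⇒ ∈ W
candidate 5: n = (-2, 2, 0, -1) → π⊥ ≈ (-4.1213, +0.7071); max(|x|,|y|,|x±y|/√2) = 4.1213 > 1 ⇒ ∉ W
candidate 6: n = (1, 0, 0, 1) → π⊥ ≈ (+1.7071, +0.7071); max(|x|,|y|,|x±y|/√2) = 1.7071 > 1 ⇒ ∉ W
candidate 7: n = (0, 0, 1, -1) → π⊥ ≈ (-0.7071, -1.7071); max(|x|,|y|,|x±y|/√2) = 1.7071 > 1 ⇒ ∉ W

1, 3, 4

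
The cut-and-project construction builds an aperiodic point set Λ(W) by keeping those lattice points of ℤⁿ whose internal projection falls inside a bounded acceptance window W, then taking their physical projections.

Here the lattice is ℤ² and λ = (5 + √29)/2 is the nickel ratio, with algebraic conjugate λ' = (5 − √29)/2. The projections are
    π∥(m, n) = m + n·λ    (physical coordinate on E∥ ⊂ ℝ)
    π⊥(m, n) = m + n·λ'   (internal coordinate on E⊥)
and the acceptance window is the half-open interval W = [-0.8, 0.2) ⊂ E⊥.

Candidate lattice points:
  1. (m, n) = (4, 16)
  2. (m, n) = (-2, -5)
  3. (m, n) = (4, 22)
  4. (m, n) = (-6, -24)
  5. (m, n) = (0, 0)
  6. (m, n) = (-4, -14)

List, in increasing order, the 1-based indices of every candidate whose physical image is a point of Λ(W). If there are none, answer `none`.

3, 5

λ' = (5−√29)/2 ≈ -0.192582.
[1] lift (4,16): star map gives 0.918682; window check -0.8 ≤ 0.918682 < 0.2 is false → out
[2] lift (-2,-5): star map gives -1.037088; window check -0.8 ≤ -1.037088 < 0.2 is false → out
[3] lift (4,22): star map gives -0.236813; window check -0.8 ≤ -0.236813 < 0.2 is true → IN Λ
[4] lift (-6,-24): star map gives -1.378022; window check -0.8 ≤ -1.378022 < 0.2 is false → out
[5] lift (0,0): star map gives 0.000000; window check -0.8 ≤ 0.000000 < 0.2 is true → IN Λ
[6] lift (-4,-14): star map gives -1.303846; window check -0.8 ≤ -1.303846 < 0.2 is false → out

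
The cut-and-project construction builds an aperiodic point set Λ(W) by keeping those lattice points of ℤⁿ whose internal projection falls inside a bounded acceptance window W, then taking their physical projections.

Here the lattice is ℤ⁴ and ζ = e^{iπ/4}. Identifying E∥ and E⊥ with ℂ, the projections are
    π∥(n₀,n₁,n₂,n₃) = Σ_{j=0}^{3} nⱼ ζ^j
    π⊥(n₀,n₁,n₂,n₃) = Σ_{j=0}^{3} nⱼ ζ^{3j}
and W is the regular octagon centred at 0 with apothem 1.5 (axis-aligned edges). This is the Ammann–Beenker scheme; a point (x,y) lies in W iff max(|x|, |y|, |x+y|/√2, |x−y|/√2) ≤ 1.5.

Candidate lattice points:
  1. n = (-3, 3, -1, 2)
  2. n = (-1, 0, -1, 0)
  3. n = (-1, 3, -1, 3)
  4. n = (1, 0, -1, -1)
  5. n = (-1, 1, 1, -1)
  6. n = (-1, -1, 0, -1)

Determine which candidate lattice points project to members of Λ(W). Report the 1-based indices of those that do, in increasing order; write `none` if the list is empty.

2, 4

Internal map: ζ^{3j} for j=0..3 gives (1,0), (−√2/2,√2/2), (0,−1), (√2/2,√2/2).
candidate 1: n = (-3, 3, -1, 2) → π⊥ ≈ (-3.7071, +4.5355); max(|x|,|y|,|x±y|/√2) = 5.8284 > 1.5 ⇒ ∉ W
candidate 2: n = (-1, 0, -1, 0) → π⊥ ≈ (-1.0000, +1.0000); max(|x|,|y|,|x±y|/√2) = 1.4142 ≤ 1.5 ⇒ ∈ W
candidate 3: n = (-1, 3, -1, 3) → π⊥ ≈ (-1.0000, +5.2426); max(|x|,|y|,|x±y|/√2) = 5.2426 > 1.5 ⇒ ∉ W
candidate 4: n = (1, 0, -1, -1) → π⊥ ≈ (+0.2929, +0.2929); max(|x|,|y|,|x±y|/√2) = 0.4142 ≤ 1.5 ⇒ ∈ W
candidate 5: n = (-1, 1, 1, -1) → π⊥ ≈ (-2.4142, -1.0000); max(|x|,|y|,|x±y|/√2) = 2.4142 > 1.5 ⇒ ∉ W
candidate 6: n = (-1, -1, 0, -1) → π⊥ ≈ (-1.0000, -1.4142); max(|x|,|y|,|x±y|/√2) = 1.7071 > 1.5 ⇒ ∉ W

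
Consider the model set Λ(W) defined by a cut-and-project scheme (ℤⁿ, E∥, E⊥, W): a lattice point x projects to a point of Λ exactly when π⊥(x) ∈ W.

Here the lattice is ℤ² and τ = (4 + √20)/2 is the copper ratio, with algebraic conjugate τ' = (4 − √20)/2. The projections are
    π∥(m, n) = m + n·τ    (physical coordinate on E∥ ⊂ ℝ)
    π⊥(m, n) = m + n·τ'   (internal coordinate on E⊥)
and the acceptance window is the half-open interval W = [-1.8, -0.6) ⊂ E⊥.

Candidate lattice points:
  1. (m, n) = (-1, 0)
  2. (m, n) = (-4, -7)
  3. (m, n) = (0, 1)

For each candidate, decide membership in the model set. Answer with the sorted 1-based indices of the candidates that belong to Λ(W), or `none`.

Compute τ' = (4−√20)/2 = -0.236068, so π⊥(m,n) = m -0.236068·n.
#1 (-1,0): internal coord -1 + (0)·τ' = -1.000000; -1.000000 ∈ [-1.8, -0.6) → IN Λ
#2 (-4,-7): internal coord -4 + (-7)·τ' = -2.347524; -2.347524 ∉ [-1.8, -0.6) → out
#3 (0,1): internal coord 0 + (1)·τ' = -0.236068; -0.236068 ∉ [-1.8, -0.6) → out

1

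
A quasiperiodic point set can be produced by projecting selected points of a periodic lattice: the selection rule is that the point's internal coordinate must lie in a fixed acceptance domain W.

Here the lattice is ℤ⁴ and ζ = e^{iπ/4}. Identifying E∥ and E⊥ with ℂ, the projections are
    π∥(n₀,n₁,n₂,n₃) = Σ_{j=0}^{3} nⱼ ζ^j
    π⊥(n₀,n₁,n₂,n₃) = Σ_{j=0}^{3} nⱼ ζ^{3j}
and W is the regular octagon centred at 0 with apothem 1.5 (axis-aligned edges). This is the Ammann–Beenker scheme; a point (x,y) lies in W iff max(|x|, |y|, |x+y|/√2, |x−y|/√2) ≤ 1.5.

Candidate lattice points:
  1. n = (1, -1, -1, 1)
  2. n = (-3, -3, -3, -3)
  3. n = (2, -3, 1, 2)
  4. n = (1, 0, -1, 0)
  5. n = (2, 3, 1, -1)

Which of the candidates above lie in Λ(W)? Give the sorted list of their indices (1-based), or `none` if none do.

4, 5

With ζ = e^{iπ/4} the internal vectors are ζ^0,ζ^3,ζ^6,ζ^9.
candidate 1: n = (1, -1, -1, 1) → π⊥ ≈ (+2.4142, +1.0000); max(|x|,|y|,|x±y|/√2) = 2.4142 > 1.5 ⇒ ∉ W
candidate 2: n = (-3, -3, -3, -3) → π⊥ ≈ (-3.0000, -1.2426); max(|x|,|y|,|x±y|/√2) = 3.0000 > 1.5 ⇒ ∉ W
candidate 3: n = (2, -3, 1, 2) → π⊥ ≈ (+5.5355, -1.7071); max(|x|,|y|,|x±y|/√2) = 5.5355 > 1.5 ⇒ ∉ W
candidate 4: n = (1, 0, -1, 0) → π⊥ ≈ (+1.0000, +1.0000); max(|x|,|y|,|x±y|/√2) = 1.4142 ≤ 1.5 ⇒ ∈ W
candidate 5: n = (2, 3, 1, -1) → π⊥ ≈ (-0.8284, +0.4142); max(|x|,|y|,|x±y|/√2) = 0.8787 ≤ 1.5 ⇒ ∈ W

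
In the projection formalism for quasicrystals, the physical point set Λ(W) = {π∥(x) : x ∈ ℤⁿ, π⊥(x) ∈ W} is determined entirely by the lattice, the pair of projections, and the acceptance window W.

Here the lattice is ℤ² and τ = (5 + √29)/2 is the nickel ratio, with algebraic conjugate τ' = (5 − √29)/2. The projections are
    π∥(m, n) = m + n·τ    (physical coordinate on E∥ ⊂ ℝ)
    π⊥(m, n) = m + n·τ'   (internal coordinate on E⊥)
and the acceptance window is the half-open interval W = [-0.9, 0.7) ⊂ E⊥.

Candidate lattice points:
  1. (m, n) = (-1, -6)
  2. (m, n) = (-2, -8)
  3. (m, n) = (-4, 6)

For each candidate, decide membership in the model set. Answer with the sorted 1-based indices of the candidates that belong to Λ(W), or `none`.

Compute τ' = (5−√29)/2 = -0.192582, so π⊥(m,n) = m -0.192582·n.
#1 (-1,-6): internal coord -1 + (-6)·τ' = +0.155494; +0.155494 ∈ [-0.9, 0.7) → IN Λ
#2 (-2,-8): internal coord -2 + (-8)·τ' = -0.459341; -0.459341 ∈ [-0.9, 0.7) → IN Λ
#3 (-4,6): internal coord -4 + (6)·τ' = -5.155494; -5.155494 ∉ [-0.9, 0.7) → out

1, 2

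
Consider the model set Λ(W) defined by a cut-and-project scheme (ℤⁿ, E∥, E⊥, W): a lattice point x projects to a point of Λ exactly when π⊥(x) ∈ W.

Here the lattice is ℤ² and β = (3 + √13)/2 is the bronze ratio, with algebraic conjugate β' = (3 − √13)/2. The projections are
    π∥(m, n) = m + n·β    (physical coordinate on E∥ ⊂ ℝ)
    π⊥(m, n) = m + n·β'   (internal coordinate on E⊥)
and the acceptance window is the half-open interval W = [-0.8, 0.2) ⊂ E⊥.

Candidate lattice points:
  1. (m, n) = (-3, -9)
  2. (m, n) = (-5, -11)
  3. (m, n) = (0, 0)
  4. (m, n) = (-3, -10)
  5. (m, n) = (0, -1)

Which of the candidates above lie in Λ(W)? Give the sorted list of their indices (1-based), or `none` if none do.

1, 3, 4

Compute β' = (3−√13)/2 = -0.302776, so π⊥(m,n) = m -0.302776·n.
candidate 1: (m,n)=(-3,-9) → π∥ = -3-9·β ≈ -32.724981, π⊥ = -3-9·β' ≈ -0.275019 ∈ [-0.8, 0.2) ⇒ IN Λ
candidate 2: (m,n)=(-5,-11) → π∥ = -5-11·β ≈ -41.330532, π⊥ = -5-11·β' ≈ -1.669468 ∉ [-0.8, 0.2) ⇒ out
candidate 3: (m,n)=(0,0) → π∥ = 0+0·β ≈ 0.000000, π⊥ = 0+0·β' ≈ 0.000000 ∈ [-0.8, 0.2) ⇒ IN Λ
candidate 4: (m,n)=(-3,-10) → π∥ = -3-10·β ≈ -36.027756, π⊥ = -3-10·β' ≈ 0.027756 ∈ [-0.8, 0.2) ⇒ IN Λ
candidate 5: (m,n)=(0,-1) → π∥ = 0-1·β ≈ -3.302776, π⊥ = 0-1·β' ≈ 0.302776 ∉ [-0.8, 0.2) ⇒ out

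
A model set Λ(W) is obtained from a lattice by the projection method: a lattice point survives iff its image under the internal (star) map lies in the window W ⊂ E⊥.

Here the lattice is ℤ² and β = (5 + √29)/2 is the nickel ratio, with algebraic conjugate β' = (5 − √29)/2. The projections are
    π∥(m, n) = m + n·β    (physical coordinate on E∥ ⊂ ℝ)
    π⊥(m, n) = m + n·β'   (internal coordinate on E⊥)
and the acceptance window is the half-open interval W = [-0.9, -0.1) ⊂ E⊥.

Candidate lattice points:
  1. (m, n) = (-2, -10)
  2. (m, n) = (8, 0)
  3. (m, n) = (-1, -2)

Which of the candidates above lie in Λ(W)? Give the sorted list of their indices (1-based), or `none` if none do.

Numerically β ≈ 5.19258 and β' = −1/β ≈ -0.19258.
[1] lift (-2,-10): star map gives -0.07418; window check -0.9 ≤ -0.07418 < -0.1 is false → out
[2] lift (8,0): star map gives 8.00000; window check -0.9 ≤ 8.00000 < -0.1 is false → out
[3] lift (-1,-2): star map gives -0.61484; window check -0.9 ≤ -0.61484 < -0.1 is true → IN Λ

3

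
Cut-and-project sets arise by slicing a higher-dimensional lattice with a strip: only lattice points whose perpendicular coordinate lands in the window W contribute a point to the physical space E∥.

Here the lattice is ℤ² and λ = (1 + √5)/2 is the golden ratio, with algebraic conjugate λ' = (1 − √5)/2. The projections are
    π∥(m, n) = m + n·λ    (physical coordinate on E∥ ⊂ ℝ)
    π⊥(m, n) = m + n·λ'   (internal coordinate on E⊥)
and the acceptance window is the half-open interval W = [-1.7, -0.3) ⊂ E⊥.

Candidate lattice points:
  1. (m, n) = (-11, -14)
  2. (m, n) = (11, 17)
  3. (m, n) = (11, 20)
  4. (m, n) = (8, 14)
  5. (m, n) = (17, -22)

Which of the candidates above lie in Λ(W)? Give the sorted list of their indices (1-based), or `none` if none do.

3, 4

Compute λ' = (1−√5)/2 = -0.618034, so π⊥(m,n) = m -0.618034·n.
candidate 1: (m,n)=(-11,-14) → π∥ = -11-14·λ ≈ -33.652476, π⊥ = -11-14·λ' ≈ -2.347524 ∉ [-1.7, -0.3) ⇒ out
candidate 2: (m,n)=(11,17) → π∥ = 11+17·λ ≈ 38.506578, π⊥ = 11+17·λ' ≈ 0.493422 ∉ [-1.7, -0.3) ⇒ out
candidate 3: (m,n)=(11,20) → π∥ = 11+20·λ ≈ 43.360680, π⊥ = 11+20·λ' ≈ -1.360680 ∈ [-1.7, -0.3) ⇒ IN Λ
candidate 4: (m,n)=(8,14) → π∥ = 8+14·λ ≈ 30.652476, π⊥ = 8+14·λ' ≈ -0.652476 ∈ [-1.7, -0.3) ⇒ IN Λ
candidate 5: (m,n)=(17,-22) → π∥ = 17-22·λ ≈ -18.596748, π⊥ = 17-22·λ' ≈ 30.596748 ∉ [-1.7, -0.3) ⇒ out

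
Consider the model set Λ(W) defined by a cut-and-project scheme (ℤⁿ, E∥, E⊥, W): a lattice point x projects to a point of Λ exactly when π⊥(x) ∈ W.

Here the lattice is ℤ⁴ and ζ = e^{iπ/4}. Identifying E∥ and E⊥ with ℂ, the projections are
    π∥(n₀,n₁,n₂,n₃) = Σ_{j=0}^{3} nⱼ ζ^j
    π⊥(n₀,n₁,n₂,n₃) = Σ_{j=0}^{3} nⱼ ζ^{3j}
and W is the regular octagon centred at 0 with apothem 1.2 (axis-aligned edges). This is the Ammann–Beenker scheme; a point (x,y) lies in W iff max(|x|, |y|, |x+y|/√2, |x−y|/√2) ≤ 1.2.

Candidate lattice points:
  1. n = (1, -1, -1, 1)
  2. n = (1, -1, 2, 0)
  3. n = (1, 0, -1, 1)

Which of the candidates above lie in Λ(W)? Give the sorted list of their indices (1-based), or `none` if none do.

Internal map: ζ^{3j} for j=0..3 gives (1,0), (−√2/2,√2/2), (0,−1), (√2/2,√2/2).
candidate 1: n = (1, -1, -1, 1) → π⊥ ≈ (+2.414214, +1.000000); max(|x|,|y|,|x±y|/√2) = 2.414214 > 1.2 ⇒ ∉ W
candidate 2: n = (1, -1, 2, 0) → π⊥ ≈ (+1.707107, -2.707107); max(|x|,|y|,|x±y|/√2) = 3.121320 > 1.2 ⇒ ∉ W
candidate 3: n = (1, 0, -1, 1) → π⊥ ≈ (+1.707107, +1.707107); max(|x|,|y|,|x±y|/√2) = 2.414214 > 1.2 ⇒ ∉ W

none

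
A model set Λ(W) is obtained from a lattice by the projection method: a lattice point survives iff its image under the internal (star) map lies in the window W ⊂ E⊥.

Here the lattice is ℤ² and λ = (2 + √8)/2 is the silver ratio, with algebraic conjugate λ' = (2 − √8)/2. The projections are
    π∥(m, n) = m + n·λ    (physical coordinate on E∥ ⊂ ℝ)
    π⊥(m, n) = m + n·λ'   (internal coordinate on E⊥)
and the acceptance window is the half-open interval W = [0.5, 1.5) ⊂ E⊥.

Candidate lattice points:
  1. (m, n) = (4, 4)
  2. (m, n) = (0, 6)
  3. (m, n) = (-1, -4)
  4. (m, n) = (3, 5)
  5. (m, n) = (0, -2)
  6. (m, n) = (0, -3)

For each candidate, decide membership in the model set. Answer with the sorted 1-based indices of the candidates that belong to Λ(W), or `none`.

3, 4, 5, 6

Numerically λ ≈ 2.414214 and λ' = −1/λ ≈ -0.414214.
[1] lift (4,4): star map gives 2.343146; window check 0.5 ≤ 2.343146 < 1.5 is false → out
[2] lift (0,6): star map gives -2.485281; window check 0.5 ≤ -2.485281 < 1.5 is false → out
[3] lift (-1,-4): star map gives 0.656854; window check 0.5 ≤ 0.656854 < 1.5 is true → IN Λ
[4] lift (3,5): star map gives 0.928932; window check 0.5 ≤ 0.928932 < 1.5 is true → IN Λ
[5] lift (0,-2): star map gives 0.828427; window check 0.5 ≤ 0.828427 < 1.5 is true → IN Λ
[6] lift (0,-3): star map gives 1.242641; window check 0.5 ≤ 1.242641 < 1.5 is true → IN Λ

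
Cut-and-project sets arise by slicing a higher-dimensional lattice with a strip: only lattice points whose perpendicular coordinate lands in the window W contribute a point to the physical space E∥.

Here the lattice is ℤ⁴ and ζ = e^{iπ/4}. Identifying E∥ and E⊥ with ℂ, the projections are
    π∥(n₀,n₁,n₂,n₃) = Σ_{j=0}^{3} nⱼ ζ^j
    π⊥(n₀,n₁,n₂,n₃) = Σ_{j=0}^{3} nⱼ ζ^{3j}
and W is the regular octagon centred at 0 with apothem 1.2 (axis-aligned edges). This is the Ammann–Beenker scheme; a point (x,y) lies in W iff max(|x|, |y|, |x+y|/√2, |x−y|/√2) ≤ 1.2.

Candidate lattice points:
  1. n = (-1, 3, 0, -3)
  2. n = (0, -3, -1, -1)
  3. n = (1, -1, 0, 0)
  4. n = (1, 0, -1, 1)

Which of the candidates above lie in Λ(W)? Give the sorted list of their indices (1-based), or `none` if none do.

π⊥(n) = n₀ + n₁ζ³ + n₂ζ⁶ + n₃ζ⁹ where ζ = e^{iπ/4}.
#1 (-1, 3, 0, -3): internal (-5.24264, 0.00000); octagon support 5.24264 vs apothem 1.2 → ∉ W
#2 (0, -3, -1, -1): internal (1.41421, -1.82843); octagon support 2.29289 vs apothem 1.2 → ∉ W
#3 (1, -1, 0, 0): internal (1.70711, -0.70711); octagon support 1.70711 vs apothem 1.2 → ∉ W
#4 (1, 0, -1, 1): internal (1.70711, 1.70711); octagon support 2.41421 vs apothem 1.2 → ∉ W

none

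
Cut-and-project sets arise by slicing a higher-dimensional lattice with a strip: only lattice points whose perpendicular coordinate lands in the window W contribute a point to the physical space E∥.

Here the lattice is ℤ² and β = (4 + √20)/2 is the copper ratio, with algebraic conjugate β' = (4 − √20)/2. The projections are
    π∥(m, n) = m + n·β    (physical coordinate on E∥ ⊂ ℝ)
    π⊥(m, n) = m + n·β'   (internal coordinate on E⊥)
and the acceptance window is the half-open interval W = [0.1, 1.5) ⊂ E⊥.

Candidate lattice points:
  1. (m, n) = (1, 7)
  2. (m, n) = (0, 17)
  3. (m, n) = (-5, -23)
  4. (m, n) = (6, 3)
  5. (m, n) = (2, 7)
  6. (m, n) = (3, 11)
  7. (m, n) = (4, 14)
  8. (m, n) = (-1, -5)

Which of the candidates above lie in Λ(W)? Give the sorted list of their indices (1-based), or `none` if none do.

Compute β' = (4−√20)/2 = -0.236068, so π⊥(m,n) = m -0.236068·n.
candidate 1: (m,n)=(1,7) → π∥ = 1+7·β ≈ 30.652476, π⊥ = 1+7·β' ≈ -0.652476 ∉ [0.1, 1.5) ⇒ out
candidate 2: (m,n)=(0,17) → π∥ = 0+17·β ≈ 72.013156, π⊥ = 0+17·β' ≈ -4.013156 ∉ [0.1, 1.5) ⇒ out
candidate 3: (m,n)=(-5,-23) → π∥ = -5-23·β ≈ -102.429563, π⊥ = -5-23·β' ≈ 0.429563 ∈ [0.1, 1.5) ⇒ IN Λ
candidate 4: (m,n)=(6,3) → π∥ = 6+3·β ≈ 18.708204, π⊥ = 6+3·β' ≈ 5.291796 ∉ [0.1, 1.5) ⇒ out
candidate 5: (m,n)=(2,7) → π∥ = 2+7·β ≈ 31.652476, π⊥ = 2+7·β' ≈ 0.347524 ∈ [0.1, 1.5) ⇒ IN Λ
candidate 6: (m,n)=(3,11) → π∥ = 3+11·β ≈ 49.596748, π⊥ = 3+11·β' ≈ 0.403252 ∈ [0.1, 1.5) ⇒ IN Λ
candidate 7: (m,n)=(4,14) → π∥ = 4+14·β ≈ 63.304952, π⊥ = 4+14·β' ≈ 0.695048 ∈ [0.1, 1.5) ⇒ IN Λ
candidate 8: (m,n)=(-1,-5) → π∥ = -1-5·β ≈ -22.180340, π⊥ = -1-5·β' ≈ 0.180340 ∈ [0.1, 1.5) ⇒ IN Λ

3, 5, 6, 7, 8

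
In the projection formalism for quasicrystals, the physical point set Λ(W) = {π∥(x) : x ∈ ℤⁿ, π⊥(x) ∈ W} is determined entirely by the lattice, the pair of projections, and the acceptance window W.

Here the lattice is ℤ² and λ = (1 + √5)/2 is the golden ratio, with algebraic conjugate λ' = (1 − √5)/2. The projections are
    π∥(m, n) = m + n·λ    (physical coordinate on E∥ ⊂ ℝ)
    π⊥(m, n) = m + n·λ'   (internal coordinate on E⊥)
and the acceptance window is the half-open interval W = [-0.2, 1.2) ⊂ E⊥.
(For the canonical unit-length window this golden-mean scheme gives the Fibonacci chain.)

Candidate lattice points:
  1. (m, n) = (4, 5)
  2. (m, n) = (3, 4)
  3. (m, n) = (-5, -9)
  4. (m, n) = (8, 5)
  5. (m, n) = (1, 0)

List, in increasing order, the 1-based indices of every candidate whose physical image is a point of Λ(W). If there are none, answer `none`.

λ' = (1−√5)/2 ≈ -0.6180.
[1] lift (4,5): star map gives 0.9098; window check -0.2 ≤ 0.9098 < 1.2 is true → IN Λ
[2] lift (3,4): star map gives 0.5279; window check -0.2 ≤ 0.5279 < 1.2 is true → IN Λ
[3] lift (-5,-9): star map gives 0.5623; window check -0.2 ≤ 0.5623 < 1.2 is true → IN Λ
[4] lift (8,5): star map gives 4.9098; window check -0.2 ≤ 4.9098 < 1.2 is false → out
[5] lift (1,0): star map gives 1.0000; window check -0.2 ≤ 1.0000 < 1.2 is true → IN Λ

1, 2, 3, 5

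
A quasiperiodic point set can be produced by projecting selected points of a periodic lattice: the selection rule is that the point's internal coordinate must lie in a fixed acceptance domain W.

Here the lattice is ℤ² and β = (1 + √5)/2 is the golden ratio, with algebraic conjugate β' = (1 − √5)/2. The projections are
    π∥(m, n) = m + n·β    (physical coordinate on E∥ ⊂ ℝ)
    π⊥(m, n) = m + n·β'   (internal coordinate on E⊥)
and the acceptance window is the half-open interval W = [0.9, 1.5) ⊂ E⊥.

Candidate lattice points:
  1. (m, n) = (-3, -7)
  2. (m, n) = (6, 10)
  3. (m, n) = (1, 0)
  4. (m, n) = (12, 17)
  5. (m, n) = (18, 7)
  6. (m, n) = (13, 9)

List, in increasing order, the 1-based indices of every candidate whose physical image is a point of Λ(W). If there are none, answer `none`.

β' = (1−√5)/2 ≈ -0.6180.
#1 (-3,-7): internal coord -3 + (-7)·β' = +1.3262; +1.3262 ∈ [0.9, 1.5) → IN Λ
#2 (6,10): internal coord 6 + (10)·β' = -0.1803; -0.1803 ∉ [0.9, 1.5) → out
#3 (1,0): internal coord 1 + (0)·β' = +1.0000; +1.0000 ∈ [0.9, 1.5) → IN Λ
#4 (12,17): internal coord 12 + (17)·β' = +1.4934; +1.4934 ∈ [0.9, 1.5) → IN Λ
#5 (18,7): internal coord 18 + (7)·β' = +13.6738; +13.6738 ∉ [0.9, 1.5) → out
#6 (13,9): internal coord 13 + (9)·β' = +7.4377; +7.4377 ∉ [0.9, 1.5) → out

1, 3, 4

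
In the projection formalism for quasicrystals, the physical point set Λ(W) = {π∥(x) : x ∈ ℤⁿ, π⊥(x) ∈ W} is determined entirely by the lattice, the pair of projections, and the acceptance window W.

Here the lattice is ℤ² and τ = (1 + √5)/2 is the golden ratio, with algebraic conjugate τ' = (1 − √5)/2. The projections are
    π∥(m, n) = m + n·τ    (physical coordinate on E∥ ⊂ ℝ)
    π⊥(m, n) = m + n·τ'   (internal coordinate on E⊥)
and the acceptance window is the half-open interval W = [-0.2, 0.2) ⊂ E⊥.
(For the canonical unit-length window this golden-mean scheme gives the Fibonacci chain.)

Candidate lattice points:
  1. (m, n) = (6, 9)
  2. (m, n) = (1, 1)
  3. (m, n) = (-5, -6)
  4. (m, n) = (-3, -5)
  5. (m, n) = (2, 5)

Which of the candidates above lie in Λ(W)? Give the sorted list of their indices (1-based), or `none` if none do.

4

τ' = (1−√5)/2 ≈ -0.6180.
[1] lift (6,9): star map gives 0.4377; window check -0.2 ≤ 0.4377 < 0.2 is false → out
[2] lift (1,1): star map gives 0.3820; window check -0.2 ≤ 0.3820 < 0.2 is false → out
[3] lift (-5,-6): star map gives -1.2918; window check -0.2 ≤ -1.2918 < 0.2 is false → out
[4] lift (-3,-5): star map gives 0.0902; window check -0.2 ≤ 0.0902 < 0.2 is true → IN Λ
[5] lift (2,5): star map gives -1.0902; window check -0.2 ≤ -1.0902 < 0.2 is false → out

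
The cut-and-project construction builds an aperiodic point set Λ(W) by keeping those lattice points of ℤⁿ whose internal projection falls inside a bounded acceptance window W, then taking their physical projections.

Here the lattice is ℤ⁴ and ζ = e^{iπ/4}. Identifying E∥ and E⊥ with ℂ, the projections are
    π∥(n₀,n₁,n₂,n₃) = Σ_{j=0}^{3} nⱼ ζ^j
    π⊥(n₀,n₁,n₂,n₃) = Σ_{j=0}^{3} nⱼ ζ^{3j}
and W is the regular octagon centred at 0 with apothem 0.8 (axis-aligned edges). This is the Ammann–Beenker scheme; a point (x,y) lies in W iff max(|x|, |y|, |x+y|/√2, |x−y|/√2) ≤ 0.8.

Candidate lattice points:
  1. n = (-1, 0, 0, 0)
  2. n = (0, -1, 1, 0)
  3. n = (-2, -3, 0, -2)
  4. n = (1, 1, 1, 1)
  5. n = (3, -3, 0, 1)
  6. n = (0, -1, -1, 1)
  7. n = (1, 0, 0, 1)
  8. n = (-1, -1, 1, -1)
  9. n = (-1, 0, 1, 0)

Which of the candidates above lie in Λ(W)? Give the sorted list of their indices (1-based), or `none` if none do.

Internal map: ζ^{3j} for j=0..3 gives (1,0), (−√2/2,√2/2), (0,−1), (√2/2,√2/2).
#1 (-1, 0, 0, 0): internal (-1.0000, 0.0000); octagon support 1.0000 vs apothem 0.8 → ∉ W
#2 (0, -1, 1, 0): internal (0.7071, -1.7071); octagon support 1.7071 vs apothem 0.8 → ∉ W
#3 (-2, -3, 0, -2): internal (-1.2929, -3.5355); octagon support 3.5355 vs apothem 0.8 → ∉ W
#4 (1, 1, 1, 1): internal (1.0000, 0.4142); octagon support 1.0000 vs apothem 0.8 → ∉ W
#5 (3, -3, 0, 1): internal (5.8284, -1.4142); octagon support 5.8284 vs apothem 0.8 → ∉ W
#6 (0, -1, -1, 1): internal (1.4142, 1.0000); octagon support 1.7071 vs apothem 0.8 → ∉ W
#7 (1, 0, 0, 1): internal (1.7071, 0.7071); octagon support 1.7071 vs apothem 0.8 → ∉ W
#8 (-1, -1, 1, -1): internal (-1.0000, -2.4142); octagon support 2.4142 vs apothem 0.8 → ∉ W
#9 (-1, 0, 1, 0): internal (-1.0000, -1.0000); octagon support 1.4142 vs apothem 0.8 → ∉ W

none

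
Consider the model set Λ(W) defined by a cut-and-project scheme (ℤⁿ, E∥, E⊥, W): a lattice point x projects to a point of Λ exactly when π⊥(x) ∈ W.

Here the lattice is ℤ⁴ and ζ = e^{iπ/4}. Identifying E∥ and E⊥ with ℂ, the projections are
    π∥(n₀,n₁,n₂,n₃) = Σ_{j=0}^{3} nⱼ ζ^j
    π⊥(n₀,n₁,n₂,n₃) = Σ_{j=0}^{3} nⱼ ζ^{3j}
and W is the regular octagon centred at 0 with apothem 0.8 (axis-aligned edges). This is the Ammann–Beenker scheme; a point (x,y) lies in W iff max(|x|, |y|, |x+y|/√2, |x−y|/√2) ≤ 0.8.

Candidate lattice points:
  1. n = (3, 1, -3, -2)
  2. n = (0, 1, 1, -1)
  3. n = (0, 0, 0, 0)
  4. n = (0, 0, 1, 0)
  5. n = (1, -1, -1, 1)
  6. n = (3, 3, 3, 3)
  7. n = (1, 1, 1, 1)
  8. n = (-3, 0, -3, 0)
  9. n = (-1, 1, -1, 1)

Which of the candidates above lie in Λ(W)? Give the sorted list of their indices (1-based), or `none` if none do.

3

π⊥(n) = n₀ + n₁ζ³ + n₂ζ⁶ + n₃ζ⁹ where ζ = e^{iπ/4}.
candidate 1: n = (3, 1, -3, -2) → π⊥ ≈ (+0.8787, +2.2929); max(|x|,|y|,|x±y|/√2) = 2.2929 > 0.8 ⇒ ∉ W
candidate 2: n = (0, 1, 1, -1) → π⊥ ≈ (-1.4142, -1.0000); max(|x|,|y|,|x±y|/√2) = 1.7071 > 0.8 ⇒ ∉ W
candidate 3: n = (0, 0, 0, 0) → π⊥ ≈ (+0.0000, +0.0000); max(|x|,|y|,|x±y|/√2) = 0.0000 ≤ 0.8 ⇒ ∈ W
candidate 4: n = (0, 0, 1, 0) → π⊥ ≈ (+0.0000, -1.0000); max(|x|,|y|,|x±y|/√2) = 1.0000 > 0.8 ⇒ ∉ W
candidate 5: n = (1, -1, -1, 1) → π⊥ ≈ (+2.4142, +1.0000); max(|x|,|y|,|x±y|/√2) = 2.4142 > 0.8 ⇒ ∉ W
candidate 6: n = (3, 3, 3, 3) → π⊥ ≈ (+3.0000, +1.2426); max(|x|,|y|,|x±y|/√2) = 3.0000 > 0.8 ⇒ ∉ W
candidate 7: n = (1, 1, 1, 1) → π⊥ ≈ (+1.0000, +0.4142); max(|x|,|y|,|x±y|/√2) = 1.0000 > 0.8 ⇒ ∉ W
candidate 8: n = (-3, 0, -3, 0) → π⊥ ≈ (-3.0000, +3.0000); max(|x|,|y|,|x±y|/√2) = 4.2426 > 0.8 ⇒ ∉ W
candidate 9: n = (-1, 1, -1, 1) → π⊥ ≈ (-1.0000, +2.4142); max(|x|,|y|,|x±y|/√2) = 2.4142 > 0.8 ⇒ ∉ W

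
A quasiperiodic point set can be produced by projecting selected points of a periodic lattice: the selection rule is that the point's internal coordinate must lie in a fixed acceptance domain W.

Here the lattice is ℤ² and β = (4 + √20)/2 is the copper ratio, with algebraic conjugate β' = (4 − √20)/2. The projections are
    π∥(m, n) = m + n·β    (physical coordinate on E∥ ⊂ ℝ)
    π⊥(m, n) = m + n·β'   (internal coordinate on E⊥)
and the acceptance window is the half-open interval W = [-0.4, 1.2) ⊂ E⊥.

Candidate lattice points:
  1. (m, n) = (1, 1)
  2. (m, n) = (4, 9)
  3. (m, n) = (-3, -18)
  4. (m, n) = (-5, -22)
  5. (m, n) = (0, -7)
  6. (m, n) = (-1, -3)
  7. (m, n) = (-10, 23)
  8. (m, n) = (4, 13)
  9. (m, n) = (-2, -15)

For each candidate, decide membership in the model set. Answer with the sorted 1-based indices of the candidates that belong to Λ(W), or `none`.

Compute β' = (4−√20)/2 = -0.236068, so π⊥(m,n) = m -0.236068·n.
candidate 1: (m,n)=(1,1) → π∥ = 1+1·β ≈ 5.236068, π⊥ = 1+1·β' ≈ 0.763932 ∈ [-0.4, 1.2) ⇒ IN Λ
candidate 2: (m,n)=(4,9) → π∥ = 4+9·β ≈ 42.124612, π⊥ = 4+9·β' ≈ 1.875388 ∉ [-0.4, 1.2) ⇒ out
candidate 3: (m,n)=(-3,-18) → π∥ = -3-18·β ≈ -79.249224, π⊥ = -3-18·β' ≈ 1.249224 ∉ [-0.4, 1.2) ⇒ out
candidate 4: (m,n)=(-5,-22) → π∥ = -5-22·β ≈ -98.193496, π⊥ = -5-22·β' ≈ 0.193496 ∈ [-0.4, 1.2) ⇒ IN Λ
candidate 5: (m,n)=(0,-7) → π∥ = 0-7·β ≈ -29.652476, π⊥ = 0-7·β' ≈ 1.652476 ∉ [-0.4, 1.2) ⇒ out
candidate 6: (m,n)=(-1,-3) → π∥ = -1-3·β ≈ -13.708204, π⊥ = -1-3·β' ≈ -0.291796 ∈ [-0.4, 1.2) ⇒ IN Λ
candidate 7: (m,n)=(-10,23) → π∥ = -10+23·β ≈ 87.429563, π⊥ = -10+23·β' ≈ -15.429563 ∉ [-0.4, 1.2) ⇒ out
candidate 8: (m,n)=(4,13) → π∥ = 4+13·β ≈ 59.068884, π⊥ = 4+13·β' ≈ 0.931116 ∈ [-0.4, 1.2) ⇒ IN Λ
candidate 9: (m,n)=(-2,-15) → π∥ = -2-15·β ≈ -65.541020, π⊥ = -2-15·β' ≈ 1.541020 ∉ [-0.4, 1.2) ⇒ out

1, 4, 6, 8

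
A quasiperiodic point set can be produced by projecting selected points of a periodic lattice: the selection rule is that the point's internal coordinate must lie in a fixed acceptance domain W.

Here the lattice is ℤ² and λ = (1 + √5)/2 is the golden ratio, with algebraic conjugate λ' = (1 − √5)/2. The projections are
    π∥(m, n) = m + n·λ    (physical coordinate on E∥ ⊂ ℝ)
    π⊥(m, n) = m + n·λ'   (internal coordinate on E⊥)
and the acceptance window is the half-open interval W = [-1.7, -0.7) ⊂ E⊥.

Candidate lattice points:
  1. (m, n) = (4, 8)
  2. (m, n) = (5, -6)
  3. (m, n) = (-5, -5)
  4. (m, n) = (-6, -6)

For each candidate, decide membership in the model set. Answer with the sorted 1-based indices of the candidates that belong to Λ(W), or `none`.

1

Numerically λ ≈ 1.61803 and λ' = −1/λ ≈ -0.61803.
#1 (4,8): internal coord 4 + (8)·λ' = -0.94427; -0.94427 ∈ [-1.7, -0.7) → IN Λ
#2 (5,-6): internal coord 5 + (-6)·λ' = +8.70820; +8.70820 ∉ [-1.7, -0.7) → out
#3 (-5,-5): internal coord -5 + (-5)·λ' = -1.90983; -1.90983 ∉ [-1.7, -0.7) → out
#4 (-6,-6): internal coord -6 + (-6)·λ' = -2.29180; -2.29180 ∉ [-1.7, -0.7) → out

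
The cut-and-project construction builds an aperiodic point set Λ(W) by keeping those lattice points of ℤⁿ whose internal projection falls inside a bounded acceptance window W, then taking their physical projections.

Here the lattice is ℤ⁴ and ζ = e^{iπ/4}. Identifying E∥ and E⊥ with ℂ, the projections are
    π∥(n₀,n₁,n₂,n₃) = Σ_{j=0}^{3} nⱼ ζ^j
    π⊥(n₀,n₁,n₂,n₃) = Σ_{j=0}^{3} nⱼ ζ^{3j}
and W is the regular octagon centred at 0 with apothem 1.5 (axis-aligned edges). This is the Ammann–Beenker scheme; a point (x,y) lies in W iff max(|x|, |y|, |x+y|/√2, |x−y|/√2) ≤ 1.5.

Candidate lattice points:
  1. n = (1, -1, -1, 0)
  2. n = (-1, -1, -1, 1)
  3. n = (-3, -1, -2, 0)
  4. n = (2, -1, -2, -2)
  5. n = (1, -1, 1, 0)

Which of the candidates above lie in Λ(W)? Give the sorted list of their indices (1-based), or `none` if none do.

2, 4

π⊥(n) = n₀ + n₁ζ³ + n₂ζ⁶ + n₃ζ⁹ where ζ = e^{iπ/4}.
#1 (1, -1, -1, 0): internal (1.70711, 0.29289); octagon support 1.70711 vs apothem 1.5 → ∉ W
#2 (-1, -1, -1, 1): internal (0.41421, 1.00000); octagon support 1.00000 vs apothem 1.5 → ∈ W
#3 (-3, -1, -2, 0): internal (-2.29289, 1.29289); octagon support 2.53553 vs apothem 1.5 → ∉ W
#4 (2, -1, -2, -2): internal (1.29289, -0.12132); octagon support 1.29289 vs apothem 1.5 → ∈ W
#5 (1, -1, 1, 0): internal (1.70711, -1.70711); octagon support 2.41421 vs apothem 1.5 → ∉ W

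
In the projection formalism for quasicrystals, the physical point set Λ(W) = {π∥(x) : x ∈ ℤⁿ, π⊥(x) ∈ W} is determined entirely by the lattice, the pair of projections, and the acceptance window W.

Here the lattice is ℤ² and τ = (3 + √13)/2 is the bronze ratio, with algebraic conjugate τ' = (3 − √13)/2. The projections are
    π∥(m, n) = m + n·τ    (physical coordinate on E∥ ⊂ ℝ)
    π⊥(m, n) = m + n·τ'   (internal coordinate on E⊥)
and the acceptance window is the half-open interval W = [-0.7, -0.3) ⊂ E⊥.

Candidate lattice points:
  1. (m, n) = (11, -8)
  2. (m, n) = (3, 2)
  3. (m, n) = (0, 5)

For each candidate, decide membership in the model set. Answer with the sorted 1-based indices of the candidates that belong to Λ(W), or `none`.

none

Numerically τ ≈ 3.302776 and τ' = −1/τ ≈ -0.302776.
[1] lift (11,-8): star map gives 13.422205; window check -0.7 ≤ 13.422205 < -0.3 is false → out
[2] lift (3,2): star map gives 2.394449; window check -0.7 ≤ 2.394449 < -0.3 is false → out
[3] lift (0,5): star map gives -1.513878; window check -0.7 ≤ -1.513878 < -0.3 is false → out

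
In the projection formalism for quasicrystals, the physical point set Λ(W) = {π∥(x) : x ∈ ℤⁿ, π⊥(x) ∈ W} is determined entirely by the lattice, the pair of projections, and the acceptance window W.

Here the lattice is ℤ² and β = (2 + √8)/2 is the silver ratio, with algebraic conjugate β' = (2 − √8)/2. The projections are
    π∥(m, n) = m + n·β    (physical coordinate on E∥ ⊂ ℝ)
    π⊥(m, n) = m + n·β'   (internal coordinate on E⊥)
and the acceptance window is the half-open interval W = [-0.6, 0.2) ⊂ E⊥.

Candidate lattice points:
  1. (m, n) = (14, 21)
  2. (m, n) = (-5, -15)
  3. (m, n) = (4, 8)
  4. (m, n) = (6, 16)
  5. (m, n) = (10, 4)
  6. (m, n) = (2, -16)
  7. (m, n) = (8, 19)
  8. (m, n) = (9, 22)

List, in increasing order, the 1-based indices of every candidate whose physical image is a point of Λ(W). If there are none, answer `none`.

Numerically β ≈ 2.41421 and β' = −1/β ≈ -0.41421.
#1 (14,21): internal coord 14 + (21)·β' = +5.30152; +5.30152 ∉ [-0.6, 0.2) → out
#2 (-5,-15): internal coord -5 + (-15)·β' = +1.21320; +1.21320 ∉ [-0.6, 0.2) → out
#3 (4,8): internal coord 4 + (8)·β' = +0.68629; +0.68629 ∉ [-0.6, 0.2) → out
#4 (6,16): internal coord 6 + (16)·β' = -0.62742; -0.62742 ∉ [-0.6, 0.2) → out
#5 (10,4): internal coord 10 + (4)·β' = +8.34315; +8.34315 ∉ [-0.6, 0.2) → out
#6 (2,-16): internal coord 2 + (-16)·β' = +8.62742; +8.62742 ∉ [-0.6, 0.2) → out
#7 (8,19): internal coord 8 + (19)·β' = +0.12994; +0.12994 ∈ [-0.6, 0.2) → IN Λ
#8 (9,22): internal coord 9 + (22)·β' = -0.11270; -0.11270 ∈ [-0.6, 0.2) → IN Λ

7, 8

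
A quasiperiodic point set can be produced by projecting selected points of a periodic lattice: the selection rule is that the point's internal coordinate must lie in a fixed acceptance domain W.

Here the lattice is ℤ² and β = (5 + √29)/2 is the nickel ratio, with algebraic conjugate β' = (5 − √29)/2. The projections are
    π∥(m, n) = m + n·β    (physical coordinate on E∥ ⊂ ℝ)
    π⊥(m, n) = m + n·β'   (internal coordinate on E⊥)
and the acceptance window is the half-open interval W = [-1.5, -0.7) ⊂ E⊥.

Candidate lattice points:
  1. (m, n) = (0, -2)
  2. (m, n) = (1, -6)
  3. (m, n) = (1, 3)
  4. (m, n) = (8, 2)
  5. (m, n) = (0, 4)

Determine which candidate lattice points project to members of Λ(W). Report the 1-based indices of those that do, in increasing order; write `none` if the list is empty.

5

Numerically β ≈ 5.1926 and β' = −1/β ≈ -0.1926.
candidate 1: (m,n)=(0,-2) → π∥ = 0-2·β ≈ -10.3852, π⊥ = 0-2·β' ≈ 0.3852 ∉ [-1.5, -0.7) ⇒ out
candidate 2: (m,n)=(1,-6) → π∥ = 1-6·β ≈ -30.1555, π⊥ = 1-6·β' ≈ 2.1555 ∉ [-1.5, -0.7) ⇒ out
candidate 3: (m,n)=(1,3) → π∥ = 1+3·β ≈ 16.5777, π⊥ = 1+3·β' ≈ 0.4223 ∉ [-1.5, -0.7) ⇒ out
candidate 4: (m,n)=(8,2) → π∥ = 8+2·β ≈ 18.3852, π⊥ = 8+2·β' ≈ 7.6148 ∉ [-1.5, -0.7) ⇒ out
candidate 5: (m,n)=(0,4) → π∥ = 0+4·β ≈ 20.7703, π⊥ = 0+4·β' ≈ -0.7703 ∈ [-1.5, -0.7) ⇒ IN Λ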